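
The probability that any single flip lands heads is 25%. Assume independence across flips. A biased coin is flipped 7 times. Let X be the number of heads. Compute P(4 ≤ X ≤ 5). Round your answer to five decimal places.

X ~ Binomial(7, 0.25); P(4 ≤ X ≤ 5) = Σ C(7,k) p^k (1−p)^(7−k) over k:
  k=4: C(7,4)·0.25^4·0.75^3 = 0.0576782
  k=5: C(7,5)·0.25^5·0.75^2 = 0.0115356
Total = 0.0692139

0.06921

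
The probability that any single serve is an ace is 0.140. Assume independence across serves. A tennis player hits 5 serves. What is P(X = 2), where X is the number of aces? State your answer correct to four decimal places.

0.1247

X ~ Binomial(n=5, p=0.14).
P(X=2) = C(5,2) · p^2 · (1−p)^3
= 10 · 0.0196 · 0.63606 = 0.124667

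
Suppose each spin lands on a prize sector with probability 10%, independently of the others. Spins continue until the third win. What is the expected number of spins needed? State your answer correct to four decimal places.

30.0000

Y = total spins until the third success; negative binomial with r=3, p=0.10.
E[Y] = r / p = 3 / 0.10 = 30.000000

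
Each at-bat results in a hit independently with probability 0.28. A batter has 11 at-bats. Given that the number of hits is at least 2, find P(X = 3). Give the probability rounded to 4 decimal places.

X ~ Binomial(11, 0.28). Want P(X=3 | X≥2) = P(X=3) / P(X≥2).
P(X=3) = C(11,3)·0.28^3·0.72^8 = 0.261588
P(X≥2) = 1 − 0.026956 − 0.115312 = 0.857732
Ratio = 0.261588 / 0.857732 = 0.304977

0.3050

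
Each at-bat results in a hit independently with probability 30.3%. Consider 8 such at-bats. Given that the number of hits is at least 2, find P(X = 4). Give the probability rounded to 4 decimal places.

0.1855

X ~ Binomial(8, 0.303). Want P(X=4 | X≥2) = P(X=4) / P(X≥2).
P(X=4) = C(8,4)·0.303^4·0.697^4 = 0.139251
P(X≥2) = 1 − 0.055701 − 0.193714 = 0.750585
Ratio = 0.139251 / 0.750585 = 0.185524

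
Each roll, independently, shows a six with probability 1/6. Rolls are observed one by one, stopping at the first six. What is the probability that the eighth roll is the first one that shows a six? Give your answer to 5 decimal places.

0.04651

Geometric (trials to first success), p = 0.166667.
P(Y = 8) = (1−p)^7 · p = 0.27908 · 0.166667 = 0.0465136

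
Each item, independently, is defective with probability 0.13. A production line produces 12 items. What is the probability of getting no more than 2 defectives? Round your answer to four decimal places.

0.8023

X ~ Binomial(12, 0.13); P(X ≤ 2) = Σ C(12,k) p^k (1−p)^(12−k) over k:
  k=0: C(12,0)·0.13^0·0.87^12 = 0.188032
  k=1: C(12,1)·0.13^1·0.87^11 = 0.337160
  k=2: C(12,2)·0.13^2·0.87^10 = 0.277091
Total = 0.802283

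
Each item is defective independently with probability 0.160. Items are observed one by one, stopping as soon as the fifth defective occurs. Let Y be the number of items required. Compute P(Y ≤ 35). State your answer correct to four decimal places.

0.6791

Finishing within 35 items ⇔ at least 5 successes in the first 35. With X ~ Binomial(35, 0.16), P(Y ≤ 35) = 1 − P(X ≤ 4).
  k=0: C(35,0)·0.16^0·0.84^35 = 0.002238
  k=1: C(35,1)·0.16^1·0.84^34 = 0.014917
  k=2: C(35,2)·0.16^2·0.84^33 = 0.048303
  k=3: C(35,3)·0.16^3·0.84^32 = 0.101206
  k=4: C(35,4)·0.16^4·0.84^31 = 0.154219
1 − 0.320883 = 0.679117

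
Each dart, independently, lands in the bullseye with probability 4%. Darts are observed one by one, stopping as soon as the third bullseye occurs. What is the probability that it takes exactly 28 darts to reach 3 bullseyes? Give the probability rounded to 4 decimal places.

Y = trial on which the third success occurs; negative binomial, r=3, p=0.04.
P(Y=28) = C(27,2) · p^3 · (1−p)^25
= 351 · 6.4e-05 · 0.3604 = 0.008096

0.0081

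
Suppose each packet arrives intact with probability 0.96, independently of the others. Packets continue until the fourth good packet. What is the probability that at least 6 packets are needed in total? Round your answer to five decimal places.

0.01476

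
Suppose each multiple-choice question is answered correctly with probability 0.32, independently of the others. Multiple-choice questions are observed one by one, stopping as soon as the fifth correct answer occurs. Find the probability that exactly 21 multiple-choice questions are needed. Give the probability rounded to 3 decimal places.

0.034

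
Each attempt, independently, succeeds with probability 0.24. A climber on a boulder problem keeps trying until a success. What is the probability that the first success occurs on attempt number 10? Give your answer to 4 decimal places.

0.0203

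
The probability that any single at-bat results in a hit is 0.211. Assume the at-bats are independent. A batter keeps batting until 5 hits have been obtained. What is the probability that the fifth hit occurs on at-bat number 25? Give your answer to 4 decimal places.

Y = trial on which the fifth success occurs; negative binomial, r=5, p=0.211.
P(Y=25) = C(24,4) · p^5 · (1−p)^20
= 10626 · 0.00041823 · 0.0087406 = 0.038844

0.0388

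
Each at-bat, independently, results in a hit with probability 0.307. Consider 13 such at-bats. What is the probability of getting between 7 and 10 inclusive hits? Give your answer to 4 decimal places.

X ~ Binomial(13, 0.307); P(7 ≤ X ≤ 10) = Σ C(13,k) p^k (1−p)^(13−k) over k:
  k=7: C(13,7)·0.307^7·0.693^6 = 0.048852
  k=8: C(13,8)·0.307^8·0.693^5 = 0.016231
  k=9: C(13,9)·0.307^9·0.693^4 = 0.003995
  k=10: C(13,10)·0.307^10·0.693^3 = 0.000708
Total = 0.069786

0.0698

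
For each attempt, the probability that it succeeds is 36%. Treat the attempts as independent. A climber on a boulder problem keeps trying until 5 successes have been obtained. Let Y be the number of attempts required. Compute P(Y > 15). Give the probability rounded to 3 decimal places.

0.322

Needing more than 15 attempts ⇔ fewer than 5 successes in the first 15. With X ~ Binomial(15, 0.36), P(Y > 15) = P(X ≤ 4).
  k=0: C(15,0)·0.36^0·0.64^15 = 0.00124
  k=1: C(15,1)·0.36^1·0.64^14 = 0.01045
  k=2: C(15,2)·0.36^2·0.64^13 = 0.04113
  k=3: C(15,3)·0.36^3·0.64^12 = 0.10025
  k=4: C(15,4)·0.36^4·0.64^11 = 0.16917
P(X ≤ 4) = 0.32223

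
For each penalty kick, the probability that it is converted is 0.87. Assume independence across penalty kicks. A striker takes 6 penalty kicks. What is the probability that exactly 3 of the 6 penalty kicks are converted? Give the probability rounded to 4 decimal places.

X ~ Binomial(n=6, p=0.87).
P(X=3) = C(6,3) · p^3 · (1−p)^3
= 20 · 0.6585 · 0.002197 = 0.028935

0.0289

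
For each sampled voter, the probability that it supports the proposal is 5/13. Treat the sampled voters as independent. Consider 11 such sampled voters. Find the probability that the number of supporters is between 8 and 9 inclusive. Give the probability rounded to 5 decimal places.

0.02225

X ~ Binomial(11, 0.384615); P(8 ≤ X ≤ 9) = Σ C(11,k) p^k (1−p)^(11−k) over k:
  k=8: C(11,8)·0.384615^8·0.615385^3 = 0.0184135
  k=9: C(11,9)·0.384615^9·0.615385^2 = 0.0038362
Total = 0.0222497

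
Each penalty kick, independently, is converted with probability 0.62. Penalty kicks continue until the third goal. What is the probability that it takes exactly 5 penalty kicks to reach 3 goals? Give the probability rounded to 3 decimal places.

Y = trial on which the third success occurs; negative binomial, r=3, p=0.62.
P(Y=5) = C(4,2) · p^3 · (1−p)^2
= 6 · 0.23833 · 0.1444 = 0.20649

0.206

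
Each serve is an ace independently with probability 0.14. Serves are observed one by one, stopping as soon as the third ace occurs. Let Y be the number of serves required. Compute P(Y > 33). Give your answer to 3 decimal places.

Needing more than 33 serves ⇔ fewer than 3 successes in the first 33. With X ~ Binomial(33, 0.14), P(Y > 33) = P(X ≤ 2).
  k=0: C(33,0)·0.14^0·0.86^33 = 0.00689
  k=1: C(33,1)·0.14^1·0.86^32 = 0.03703
  k=2: C(33,2)·0.14^2·0.86^31 = 0.09646
P(X ≤ 2) = 0.14039

0.140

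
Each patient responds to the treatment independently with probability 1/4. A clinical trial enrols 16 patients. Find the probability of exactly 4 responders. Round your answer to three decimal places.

0.225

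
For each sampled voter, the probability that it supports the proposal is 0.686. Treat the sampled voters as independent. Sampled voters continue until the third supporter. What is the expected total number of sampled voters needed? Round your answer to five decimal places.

4.37318

Y = total sampled voters until the third success; negative binomial with r=3, p=0.686.
E[Y] = r / p = 3 / 0.686 = 4.3731778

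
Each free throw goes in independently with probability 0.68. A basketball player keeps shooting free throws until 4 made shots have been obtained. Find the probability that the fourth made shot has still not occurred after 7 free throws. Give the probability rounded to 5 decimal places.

0.15343

Needing more than 7 free throws ⇔ fewer than 4 successes in the first 7. With X ~ Binomial(7, 0.68), P(Y > 7) = P(X ≤ 3).
  k=0: C(7,0)·0.68^0·0.32^7 = 0.0003436
  k=1: C(7,1)·0.68^1·0.32^6 = 0.0051110
  k=2: C(7,2)·0.68^2·0.32^5 = 0.0325827
  k=3: C(7,3)·0.68^3·0.32^4 = 0.1153970
P(X ≤ 3) = 0.1534344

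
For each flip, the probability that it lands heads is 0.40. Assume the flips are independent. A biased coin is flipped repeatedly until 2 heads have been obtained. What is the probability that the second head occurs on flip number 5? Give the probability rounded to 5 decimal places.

0.13824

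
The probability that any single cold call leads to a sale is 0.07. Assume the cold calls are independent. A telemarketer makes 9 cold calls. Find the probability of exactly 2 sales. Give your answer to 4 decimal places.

0.1061

X ~ Binomial(n=9, p=0.07).
P(X=2) = C(9,2) · p^2 · (1−p)^7
= 36 · 0.0049 · 0.6017 = 0.106140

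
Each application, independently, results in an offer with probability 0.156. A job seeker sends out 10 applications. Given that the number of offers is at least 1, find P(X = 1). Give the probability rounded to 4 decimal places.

0.4151

X ~ Binomial(10, 0.156). Want P(X=1 | X≥1) = P(X=1) / P(X≥1).
P(X=1) = C(10,1)·0.156^1·0.844^9 = 0.339005
P(X≥1) = 1 − 0.183411 = 0.816589
Ratio = 0.339005 / 0.816589 = 0.415148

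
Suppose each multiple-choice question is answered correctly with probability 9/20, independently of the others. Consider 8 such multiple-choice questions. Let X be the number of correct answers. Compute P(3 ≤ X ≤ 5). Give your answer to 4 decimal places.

X ~ Binomial(8, 0.45); P(3 ≤ X ≤ 5) = Σ C(8,k) p^k (1−p)^(8−k) over k:
  k=3: C(8,3)·0.45^3·0.55^5 = 0.256826
  k=4: C(8,4)·0.45^4·0.55^4 = 0.262663
  k=5: C(8,5)·0.45^5·0.55^3 = 0.171925
Total = 0.691414

0.6914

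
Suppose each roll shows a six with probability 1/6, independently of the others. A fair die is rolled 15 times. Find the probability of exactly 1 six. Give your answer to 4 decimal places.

0.1947

X ~ Binomial(n=15, p=0.166667).
P(X=1) = C(15,1) · p^1 · (1−p)^14
= 15 · 0.16667 · 0.077887 = 0.194716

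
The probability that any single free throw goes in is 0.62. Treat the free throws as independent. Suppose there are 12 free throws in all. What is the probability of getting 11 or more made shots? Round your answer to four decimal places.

0.0270

X ~ Binomial(12, 0.62); P(X ≥ 11) = Σ C(12,k) p^k (1−p)^(12−k) over k:
  k=11: C(12,11)·0.62^11·0.38^1 = 0.023729
  k=12: C(12,12)·0.62^12·0.38^0 = 0.003226
Total = 0.026955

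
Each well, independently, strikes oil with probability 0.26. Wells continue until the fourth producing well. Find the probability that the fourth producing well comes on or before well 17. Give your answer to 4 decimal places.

Finishing within 17 wells ⇔ at least 4 successes in the first 17. With X ~ Binomial(17, 0.26), P(Y ≤ 17) = 1 − P(X ≤ 3).
  k=0: C(17,0)·0.26^0·0.74^17 = 0.005983
  k=1: C(17,1)·0.26^1·0.74^16 = 0.035738
  k=2: C(17,2)·0.26^2·0.74^15 = 0.100453
  k=3: C(17,3)·0.26^3·0.74^14 = 0.176471
1 − 0.318645 = 0.681355

0.6814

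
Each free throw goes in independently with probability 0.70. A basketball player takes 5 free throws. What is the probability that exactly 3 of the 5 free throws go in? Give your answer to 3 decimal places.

X ~ Binomial(n=5, p=0.70).
P(X=3) = C(5,3) · p^3 · (1−p)^2
= 10 · 0.343 · 0.09 = 0.30870

0.309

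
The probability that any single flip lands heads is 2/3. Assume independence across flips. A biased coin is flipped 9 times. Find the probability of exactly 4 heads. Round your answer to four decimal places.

X ~ Binomial(n=9, p=0.666667).
P(X=4) = C(9,4) · p^4 · (1−p)^5
= 126 · 0.19753 · 0.0041152 = 0.102423

0.1024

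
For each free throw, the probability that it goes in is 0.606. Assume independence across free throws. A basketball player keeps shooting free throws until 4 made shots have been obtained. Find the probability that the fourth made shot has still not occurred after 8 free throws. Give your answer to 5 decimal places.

Needing more than 8 free throws ⇔ fewer than 4 successes in the first 8. With X ~ Binomial(8, 0.606), P(Y > 8) = P(X ≤ 3).
  k=0: C(8,0)·0.606^0·0.394^8 = 0.0005807
  k=1: C(8,1)·0.606^1·0.394^7 = 0.0071456
  k=2: C(8,2)·0.606^2·0.394^6 = 0.0384663
  k=3: C(8,3)·0.606^3·0.394^5 = 0.1183279
P(X ≤ 3) = 0.1645205

0.16452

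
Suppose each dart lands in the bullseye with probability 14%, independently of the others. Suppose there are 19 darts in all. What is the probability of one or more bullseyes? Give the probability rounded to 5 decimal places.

0.94305

P(at least one) = 1 − P(none) = 1 − (1 − 0.14)^19
= 1 − 0.0569470 = 0.9430530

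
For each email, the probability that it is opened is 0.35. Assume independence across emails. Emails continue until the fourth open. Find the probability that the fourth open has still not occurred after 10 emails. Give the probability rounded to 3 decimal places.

Needing more than 10 emails ⇔ fewer than 4 successes in the first 10. With X ~ Binomial(10, 0.35), P(Y > 10) = P(X ≤ 3).
  k=0: C(10,0)·0.35^0·0.65^10 = 0.01346
  k=1: C(10,1)·0.35^1·0.65^9 = 0.07249
  k=2: C(10,2)·0.35^2·0.65^8 = 0.17565
  k=3: C(10,3)·0.35^3·0.65^7 = 0.25222
P(X ≤ 3) = 0.51383

0.514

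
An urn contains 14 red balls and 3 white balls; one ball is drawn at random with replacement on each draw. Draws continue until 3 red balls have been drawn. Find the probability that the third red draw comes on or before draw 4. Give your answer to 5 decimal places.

0.85420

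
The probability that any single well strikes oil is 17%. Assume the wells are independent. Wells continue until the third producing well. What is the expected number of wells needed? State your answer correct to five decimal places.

Y = total wells until the third success; negative binomial with r=3, p=0.17.
E[Y] = r / p = 3 / 0.17 = 17.6470588

17.64706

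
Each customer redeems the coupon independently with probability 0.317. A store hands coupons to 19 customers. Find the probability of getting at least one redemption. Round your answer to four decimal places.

P(at least one) = 1 − P(none) = 1 − (1 − 0.317)^19
= 1 − 0.000714 = 0.999286

0.9993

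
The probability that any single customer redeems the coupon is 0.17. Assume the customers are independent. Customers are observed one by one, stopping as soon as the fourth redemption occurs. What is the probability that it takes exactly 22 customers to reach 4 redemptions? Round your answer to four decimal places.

Y = trial on which the fourth success occurs; negative binomial, r=4, p=0.17.
P(Y=22) = C(21,3) · p^4 · (1−p)^18
= 1330 · 0.00083521 · 0.034947 = 0.038820

0.0388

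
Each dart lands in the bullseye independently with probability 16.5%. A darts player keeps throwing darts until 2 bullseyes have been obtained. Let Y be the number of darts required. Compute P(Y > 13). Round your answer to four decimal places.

Needing more than 13 darts ⇔ fewer than 2 successes in the first 13. With X ~ Binomial(13, 0.165), P(Y > 13) = P(X ≤ 1).
  k=0: C(13,0)·0.165^0·0.835^13 = 0.095923
  k=1: C(13,1)·0.165^1·0.835^12 = 0.246414
P(X ≤ 1) = 0.342337

0.3423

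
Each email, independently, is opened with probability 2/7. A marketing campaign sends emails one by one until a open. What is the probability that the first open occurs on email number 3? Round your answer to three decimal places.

0.146

Geometric (trials to first success), p = 0.285714.
P(Y = 3) = (1−p)^2 · p = 0.5102 · 0.285714 = 0.14577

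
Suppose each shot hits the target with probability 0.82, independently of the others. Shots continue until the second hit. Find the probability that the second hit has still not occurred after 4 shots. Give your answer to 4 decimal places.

Needing more than 4 shots ⇔ fewer than 2 successes in the first 4. With X ~ Binomial(4, 0.82), P(Y > 4) = P(X ≤ 1).
  k=0: C(4,0)·0.82^0·0.18^4 = 0.001050
  k=1: C(4,1)·0.82^1·0.18^3 = 0.019129
P(X ≤ 1) = 0.020179

0.0202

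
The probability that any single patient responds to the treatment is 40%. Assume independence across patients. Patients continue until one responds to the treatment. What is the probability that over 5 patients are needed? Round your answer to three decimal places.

0.078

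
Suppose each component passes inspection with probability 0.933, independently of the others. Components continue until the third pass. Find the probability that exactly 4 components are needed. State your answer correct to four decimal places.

Y = trial on which the third success occurs; negative binomial, r=3, p=0.933.
P(Y=4) = C(3,2) · p^3 · (1−p)^1
= 3 · 0.81217 · 0.067 = 0.163245

0.1632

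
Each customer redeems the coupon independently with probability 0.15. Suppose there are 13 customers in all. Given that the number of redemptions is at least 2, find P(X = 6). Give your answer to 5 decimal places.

0.01041

X ~ Binomial(13, 0.15). Want P(X=6 | X≥2) = P(X=6) / P(X≥2).
P(X=6) = C(13,6)·0.15^6·0.85^7 = 0.0062661
P(X≥2) = 1 − 0.1209055 − 0.2773714 = 0.6017231
Ratio = 0.0062661 / 0.6017231 = 0.0104136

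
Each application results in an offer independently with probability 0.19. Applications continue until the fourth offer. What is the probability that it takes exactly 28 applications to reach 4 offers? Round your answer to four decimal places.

Y = trial on which the fourth success occurs; negative binomial, r=4, p=0.19.
P(Y=28) = C(27,3) · p^4 · (1−p)^24
= 2925 · 0.0013032 · 0.0063627 = 0.024254

0.0243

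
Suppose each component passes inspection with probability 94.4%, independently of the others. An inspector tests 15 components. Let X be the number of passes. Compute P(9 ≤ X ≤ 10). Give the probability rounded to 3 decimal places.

0.001

X ~ Binomial(15, 0.944); P(9 ≤ X ≤ 10) = Σ C(15,k) p^k (1−p)^(15−k) over k:
  k=9: C(15,9)·0.944^9·0.056^6 = 0.00009
  k=10: C(15,10)·0.944^10·0.056^5 = 0.00093
Total = 0.00102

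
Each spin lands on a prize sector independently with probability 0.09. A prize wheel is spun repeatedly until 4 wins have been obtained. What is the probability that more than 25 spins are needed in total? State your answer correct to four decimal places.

Needing more than 25 spins ⇔ fewer than 4 successes in the first 25. With X ~ Binomial(25, 0.09), P(Y > 25) = P(X ≤ 3).
  k=0: C(25,0)·0.09^0·0.91^25 = 0.094631
  k=1: C(25,1)·0.09^1·0.91^24 = 0.233978
  k=2: C(25,2)·0.09^2·0.91^23 = 0.277689
  k=3: C(25,3)·0.09^3·0.91^22 = 0.210555
P(X ≤ 3) = 0.816854

0.8169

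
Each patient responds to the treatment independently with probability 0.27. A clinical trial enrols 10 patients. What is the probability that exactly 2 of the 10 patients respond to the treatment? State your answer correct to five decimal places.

0.26456

X ~ Binomial(n=10, p=0.27).
P(X=2) = C(10,2) · p^2 · (1−p)^8
= 45 · 0.0729 · 0.080646 = 0.2645592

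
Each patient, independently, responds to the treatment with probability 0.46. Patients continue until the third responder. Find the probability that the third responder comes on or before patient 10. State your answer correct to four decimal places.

Finishing within 10 patients ⇔ at least 3 successes in the first 10. With X ~ Binomial(10, 0.46), P(Y ≤ 10) = 1 − P(X ≤ 2).
  k=0: C(10,0)·0.46^0·0.54^10 = 0.002108
  k=1: C(10,1)·0.46^1·0.54^9 = 0.017960
  k=2: C(10,2)·0.46^2·0.54^8 = 0.068846
1 − 0.088914 = 0.911086

0.9111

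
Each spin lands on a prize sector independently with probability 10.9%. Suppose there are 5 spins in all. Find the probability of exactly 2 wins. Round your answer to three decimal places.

0.084

X ~ Binomial(n=5, p=0.109).
P(X=2) = C(5,2) · p^2 · (1−p)^3
= 10 · 0.011881 · 0.70735 = 0.08404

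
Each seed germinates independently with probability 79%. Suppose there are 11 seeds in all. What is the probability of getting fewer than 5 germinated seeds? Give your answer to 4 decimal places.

0.0027

X ~ Binomial(11, 0.79); P(X ≤ 4) = Σ C(11,k) p^k (1−p)^(11−k) over k:
  k=0: C(11,0)·0.79^0·0.21^11 = 0.000000
  k=1: C(11,1)·0.79^1·0.21^10 = 0.000001
  k=2: C(11,2)·0.79^2·0.21^9 = 0.000027
  k=3: C(11,3)·0.79^3·0.21^8 = 0.000308
  k=4: C(11,4)·0.79^4·0.21^7 = 0.002315
Total = 0.002651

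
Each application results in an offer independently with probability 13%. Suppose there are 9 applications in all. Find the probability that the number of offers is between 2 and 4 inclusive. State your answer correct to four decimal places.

X ~ Binomial(9, 0.13); P(2 ≤ X ≤ 4) = Σ C(9,k) p^k (1−p)^(9−k) over k:
  k=2: C(9,2)·0.13^2·0.87^7 = 0.229522
  k=3: C(9,3)·0.13^3·0.87^6 = 0.080025
  k=4: C(9,4)·0.13^4·0.87^5 = 0.017937
Total = 0.327483

0.3275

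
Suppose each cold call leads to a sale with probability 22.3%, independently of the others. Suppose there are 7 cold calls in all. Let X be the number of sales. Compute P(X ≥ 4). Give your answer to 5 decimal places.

X ~ Binomial(7, 0.223); P(X ≥ 4) = Σ C(7,k) p^k (1−p)^(7−k) over k:
  k=4: C(7,4)·0.223^4·0.777^3 = 0.0406023
  k=5: C(7,5)·0.223^5·0.777^2 = 0.0069917
  k=6: C(7,6)·0.223^6·0.777^1 = 0.0006689
  k=7: C(7,7)·0.223^7·0.777^0 = 0.0000274
Total = 0.0482903

0.04829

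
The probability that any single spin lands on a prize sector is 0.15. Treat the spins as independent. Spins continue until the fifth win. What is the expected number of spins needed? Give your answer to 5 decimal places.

33.33333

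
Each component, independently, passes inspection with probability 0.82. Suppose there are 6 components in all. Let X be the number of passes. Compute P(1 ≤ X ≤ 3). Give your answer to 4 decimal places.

X ~ Binomial(6, 0.82); P(1 ≤ X ≤ 3) = Σ C(6,k) p^k (1−p)^(6−k) over k:
  k=1: C(6,1)·0.82^1·0.18^5 = 0.000930
  k=2: C(6,2)·0.82^2·0.18^4 = 0.010588
  k=3: C(6,3)·0.82^3·0.18^3 = 0.064312
Total = 0.075829

0.0758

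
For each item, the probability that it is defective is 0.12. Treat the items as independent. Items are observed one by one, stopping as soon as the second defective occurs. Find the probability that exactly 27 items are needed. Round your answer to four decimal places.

0.0153

Y = trial on which the second success occurs; negative binomial, r=2, p=0.12.
P(Y=27) = C(26,1) · p^2 · (1−p)^25
= 26 · 0.0144 · 0.040932 = 0.015325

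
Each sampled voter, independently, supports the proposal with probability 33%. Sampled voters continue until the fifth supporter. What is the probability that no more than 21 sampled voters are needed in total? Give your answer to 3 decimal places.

0.872

Finishing within 21 sampled voters ⇔ at least 5 successes in the first 21. With X ~ Binomial(21, 0.33), P(Y ≤ 21) = 1 − P(X ≤ 4).
  k=0: C(21,0)·0.33^0·0.67^21 = 0.00022
  k=1: C(21,1)·0.33^1·0.67^20 = 0.00230
  k=2: C(21,2)·0.33^2·0.67^19 = 0.01134
  k=3: C(21,3)·0.33^3·0.67^18 = 0.03538
  k=4: C(21,4)·0.33^4·0.67^17 = 0.07841
1 − 0.12766 = 0.87234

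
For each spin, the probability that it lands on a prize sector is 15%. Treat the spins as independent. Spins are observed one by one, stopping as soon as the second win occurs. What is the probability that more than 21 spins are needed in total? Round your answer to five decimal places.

0.15504

Needing more than 21 spins ⇔ fewer than 2 successes in the first 21. With X ~ Binomial(21, 0.15), P(Y > 21) = P(X ≤ 1).
  k=0: C(21,0)·0.15^0·0.85^21 = 0.0329456
  k=1: C(21,1)·0.15^1·0.85^20 = 0.1220925
P(X ≤ 1) = 0.1550381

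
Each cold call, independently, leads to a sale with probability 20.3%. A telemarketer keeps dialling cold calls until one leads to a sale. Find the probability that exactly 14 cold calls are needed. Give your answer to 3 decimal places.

0.011

Geometric (trials to first success), p = 0.203.
P(Y = 14) = (1−p)^13 · p = 0.052355 · 0.203 = 0.01063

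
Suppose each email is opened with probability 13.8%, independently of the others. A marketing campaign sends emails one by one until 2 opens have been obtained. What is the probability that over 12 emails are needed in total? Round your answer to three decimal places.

Needing more than 12 emails ⇔ fewer than 2 successes in the first 12. With X ~ Binomial(12, 0.138), P(Y > 12) = P(X ≤ 1).
  k=0: C(12,0)·0.138^0·0.862^12 = 0.16830
  k=1: C(12,1)·0.138^1·0.862^11 = 0.32333
P(X ≤ 1) = 0.49163

0.492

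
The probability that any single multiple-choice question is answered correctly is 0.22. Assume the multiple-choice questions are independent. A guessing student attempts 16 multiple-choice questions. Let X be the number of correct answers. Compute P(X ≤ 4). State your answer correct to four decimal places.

0.7348

X ~ Binomial(16, 0.22); P(X ≤ 4) = Σ C(16,k) p^k (1−p)^(16−k) over k:
  k=0: C(16,0)·0.22^0·0.78^16 = 0.018772
  k=1: C(16,1)·0.22^1·0.78^15 = 0.084715
  k=2: C(16,2)·0.22^2·0.78^14 = 0.179205
  k=3: C(16,3)·0.22^3·0.78^13 = 0.235877
  k=4: C(16,4)·0.22^4·0.78^12 = 0.216221
Total = 0.734791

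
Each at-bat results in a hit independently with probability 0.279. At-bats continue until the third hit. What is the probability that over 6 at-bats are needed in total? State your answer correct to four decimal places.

0.7822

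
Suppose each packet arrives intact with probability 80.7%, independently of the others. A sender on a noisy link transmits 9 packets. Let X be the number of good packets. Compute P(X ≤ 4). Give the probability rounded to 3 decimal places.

0.017

X ~ Binomial(9, 0.807); P(X ≤ 4) = Σ C(9,k) p^k (1−p)^(9−k) over k:
  k=0: C(9,0)·0.807^0·0.193^9 = 0.00000
  k=1: C(9,1)·0.807^1·0.193^8 = 0.00001
  k=2: C(9,2)·0.807^2·0.193^7 = 0.00023
  k=3: C(9,3)·0.807^3·0.193^6 = 0.00228
  k=4: C(9,4)·0.807^4·0.193^5 = 0.01431
Total = 0.01684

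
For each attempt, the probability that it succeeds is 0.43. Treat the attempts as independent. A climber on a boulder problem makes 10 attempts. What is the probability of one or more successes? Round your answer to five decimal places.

0.99638

P(at least one) = 1 − P(none) = 1 − (1 − 0.43)^10
= 1 − 0.0036203 = 0.9963797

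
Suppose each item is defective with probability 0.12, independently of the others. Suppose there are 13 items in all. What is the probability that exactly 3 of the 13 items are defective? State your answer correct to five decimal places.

0.13764

X ~ Binomial(n=13, p=0.12).
P(X=3) = C(13,3) · p^3 · (1−p)^10
= 286 · 0.001728 · 0.2785 = 0.1376374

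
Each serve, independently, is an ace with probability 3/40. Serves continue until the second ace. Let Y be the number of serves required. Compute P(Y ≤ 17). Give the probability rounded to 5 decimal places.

0.36804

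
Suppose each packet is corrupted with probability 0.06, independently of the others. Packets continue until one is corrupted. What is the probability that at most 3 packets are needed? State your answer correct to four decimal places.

Y = number of packets to the first success; geometric, p = 0.06.
P(Y ≤ 3) = 1 − (1−p)^3 = 1 − 0.830584 = 0.169416

0.1694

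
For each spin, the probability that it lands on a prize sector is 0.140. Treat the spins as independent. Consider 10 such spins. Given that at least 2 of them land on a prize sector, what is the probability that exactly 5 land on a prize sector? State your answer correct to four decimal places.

0.0152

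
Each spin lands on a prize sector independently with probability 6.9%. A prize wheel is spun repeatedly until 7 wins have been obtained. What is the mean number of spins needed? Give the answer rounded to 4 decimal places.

101.4493

Y = total spins until the seventh success; negative binomial with r=7, p=0.069.
E[Y] = r / p = 7 / 0.069 = 101.449275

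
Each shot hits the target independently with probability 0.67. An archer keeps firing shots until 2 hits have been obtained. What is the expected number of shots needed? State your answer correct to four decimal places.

Y = total shots until the second success; negative binomial with r=2, p=0.67.
E[Y] = r / p = 2 / 0.67 = 2.985075

2.9851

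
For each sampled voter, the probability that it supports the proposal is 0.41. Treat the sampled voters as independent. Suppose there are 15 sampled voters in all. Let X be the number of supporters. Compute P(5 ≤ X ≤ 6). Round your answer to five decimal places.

0.38378

X ~ Binomial(15, 0.41); P(5 ≤ X ≤ 6) = Σ C(15,k) p^k (1−p)^(15−k) over k:
  k=5: C(15,5)·0.41^5·0.59^10 = 0.1778258
  k=6: C(15,6)·0.41^6·0.59^9 = 0.2059564
Total = 0.3837822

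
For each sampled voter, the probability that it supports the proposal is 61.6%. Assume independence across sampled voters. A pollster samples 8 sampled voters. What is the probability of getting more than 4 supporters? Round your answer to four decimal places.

0.6310

X ~ Binomial(8, 0.616); P(X ≥ 5) = Σ C(8,k) p^k (1−p)^(8−k) over k:
  k=5: C(8,5)·0.616^5·0.384^3 = 0.281245
  k=6: C(8,6)·0.616^6·0.384^2 = 0.225582
  k=7: C(8,7)·0.616^7·0.384^1 = 0.103392
  k=8: C(8,8)·0.616^8·0.384^0 = 0.020732
Total = 0.630951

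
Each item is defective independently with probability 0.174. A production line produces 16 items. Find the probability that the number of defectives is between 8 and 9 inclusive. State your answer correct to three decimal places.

0.003

X ~ Binomial(16, 0.174); P(8 ≤ X ≤ 9) = Σ C(16,k) p^k (1−p)^(16−k) over k:
  k=8: C(16,8)·0.174^8·0.826^8 = 0.00234
  k=9: C(16,9)·0.174^9·0.826^7 = 0.00044
Total = 0.00278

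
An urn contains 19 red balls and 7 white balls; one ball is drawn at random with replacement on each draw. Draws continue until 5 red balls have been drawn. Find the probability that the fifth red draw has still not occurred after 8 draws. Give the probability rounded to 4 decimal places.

Needing more than 8 draws ⇔ fewer than 5 successes in the first 8. With X ~ Binomial(8, 0.730769), P(Y > 8) = P(X ≤ 4).
  k=0: C(8,0)·0.730769^0·0.269231^8 = 0.000028
  k=1: C(8,1)·0.730769^1·0.269231^7 = 0.000599
  k=2: C(8,2)·0.730769^2·0.269231^6 = 0.005695
  k=3: C(8,3)·0.730769^3·0.269231^5 = 0.030914
  k=4: C(8,4)·0.730769^4·0.269231^4 = 0.104886
P(X ≤ 4) = 0.142122

0.1421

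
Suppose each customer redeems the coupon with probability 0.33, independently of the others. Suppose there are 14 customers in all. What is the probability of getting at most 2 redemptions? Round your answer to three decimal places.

X ~ Binomial(14, 0.33); P(X ≤ 2) = Σ C(14,k) p^k (1−p)^(14−k) over k:
  k=0: C(14,0)·0.33^0·0.67^14 = 0.00367
  k=1: C(14,1)·0.33^1·0.67^13 = 0.02533
  k=2: C(14,2)·0.33^2·0.67^12 = 0.08109
Total = 0.11009

0.110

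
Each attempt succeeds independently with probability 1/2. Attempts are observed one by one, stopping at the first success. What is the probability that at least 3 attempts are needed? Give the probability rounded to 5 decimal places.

Y = number of attempts to the first success; geometric, p = 0.50.
P(Y > 2) = P(first 2 all fail) = (1−p)^2 = 0.2500000

0.25000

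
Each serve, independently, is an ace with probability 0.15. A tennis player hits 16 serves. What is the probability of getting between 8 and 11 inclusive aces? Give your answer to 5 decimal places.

0.00106

X ~ Binomial(16, 0.15); P(8 ≤ X ≤ 11) = Σ C(16,k) p^k (1−p)^(16−k) over k:
  k=8: C(16,8)·0.15^8·0.85^8 = 0.0008988
  k=9: C(16,9)·0.15^9·0.85^7 = 0.0001410
  k=10: C(16,10)·0.15^10·0.85^6 = 0.0000174
  k=11: C(16,11)·0.15^11·0.85^5 = 0.0000017
Total = 0.0010589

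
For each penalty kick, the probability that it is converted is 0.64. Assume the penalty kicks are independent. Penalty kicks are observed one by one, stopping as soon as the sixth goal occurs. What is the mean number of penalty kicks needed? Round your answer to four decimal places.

9.3750

Y = total penalty kicks until the sixth success; negative binomial with r=6, p=0.64.
E[Y] = r / p = 6 / 0.64 = 9.375000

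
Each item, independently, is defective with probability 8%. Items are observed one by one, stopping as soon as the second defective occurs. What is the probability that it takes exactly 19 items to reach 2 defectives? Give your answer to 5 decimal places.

0.02792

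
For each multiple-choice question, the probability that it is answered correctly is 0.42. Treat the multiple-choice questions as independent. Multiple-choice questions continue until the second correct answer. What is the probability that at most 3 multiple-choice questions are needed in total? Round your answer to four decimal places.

Finishing within 3 multiple-choice questions ⇔ at least 2 successes in the first 3. With X ~ Binomial(3, 0.42), P(Y ≤ 3) = 1 − P(X ≤ 1).
  k=0: C(3,0)·0.42^0·0.58^3 = 0.195112
  k=1: C(3,1)·0.42^1·0.58^2 = 0.423864
1 − 0.618976 = 0.381024

0.3810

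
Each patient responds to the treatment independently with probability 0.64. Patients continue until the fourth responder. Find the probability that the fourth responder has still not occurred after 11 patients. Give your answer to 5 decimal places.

0.01476

Needing more than 11 patients ⇔ fewer than 4 successes in the first 11. With X ~ Binomial(11, 0.64), P(Y > 11) = P(X ≤ 3).
  k=0: C(11,0)·0.64^0·0.36^11 = 0.0000132
  k=1: C(11,1)·0.64^1·0.36^10 = 0.0002574
  k=2: C(11,2)·0.64^2·0.36^9 = 0.0022879
  k=3: C(11,3)·0.64^3·0.36^8 = 0.0122024
P(X ≤ 3) = 0.0147609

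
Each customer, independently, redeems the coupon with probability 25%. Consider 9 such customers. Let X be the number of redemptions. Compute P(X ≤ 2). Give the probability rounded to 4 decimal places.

X ~ Binomial(9, 0.25); P(X ≤ 2) = Σ C(9,k) p^k (1−p)^(9−k) over k:
  k=0: C(9,0)·0.25^0·0.75^9 = 0.075085
  k=1: C(9,1)·0.25^1·0.75^8 = 0.225254
  k=2: C(9,2)·0.25^2·0.75^7 = 0.300339
Total = 0.600677

0.6007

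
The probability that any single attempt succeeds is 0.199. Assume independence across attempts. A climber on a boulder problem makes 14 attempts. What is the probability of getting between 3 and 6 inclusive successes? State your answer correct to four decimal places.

0.5369

X ~ Binomial(14, 0.199); P(3 ≤ X ≤ 6) = Σ C(14,k) p^k (1−p)^(14−k) over k:
  k=3: C(14,3)·0.199^3·0.801^11 = 0.249815
  k=4: C(14,4)·0.199^4·0.801^10 = 0.170676
  k=5: C(14,5)·0.199^5·0.801^9 = 0.084805
  k=6: C(14,6)·0.199^6·0.801^8 = 0.031603
Total = 0.536899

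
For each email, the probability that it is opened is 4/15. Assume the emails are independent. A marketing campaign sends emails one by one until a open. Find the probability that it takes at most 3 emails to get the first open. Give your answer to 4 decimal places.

0.6056

Y = number of emails to the first success; geometric, p = 0.266667.
P(Y ≤ 3) = 1 − (1−p)^3 = 1 − 0.394370 = 0.605630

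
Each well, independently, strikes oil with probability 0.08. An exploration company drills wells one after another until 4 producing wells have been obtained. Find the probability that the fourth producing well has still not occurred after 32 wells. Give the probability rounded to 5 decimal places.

Needing more than 32 wells ⇔ fewer than 4 successes in the first 32. With X ~ Binomial(32, 0.08), P(Y > 32) = P(X ≤ 3).
  k=0: C(32,0)·0.08^0·0.92^32 = 0.0693762
  k=1: C(32,1)·0.08^1·0.92^31 = 0.1930468
  k=2: C(32,2)·0.08^2·0.92^30 = 0.2601935
  k=3: C(32,3)·0.08^3·0.92^29 = 0.2262552
P(X ≤ 3) = 0.7488717

0.74887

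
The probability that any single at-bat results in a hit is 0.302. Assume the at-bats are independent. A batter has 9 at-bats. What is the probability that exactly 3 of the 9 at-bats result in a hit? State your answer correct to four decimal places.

X ~ Binomial(n=9, p=0.302).
P(X=3) = C(9,3) · p^3 · (1−p)^6
= 84 · 0.027544 · 0.11565 = 0.267567

0.2676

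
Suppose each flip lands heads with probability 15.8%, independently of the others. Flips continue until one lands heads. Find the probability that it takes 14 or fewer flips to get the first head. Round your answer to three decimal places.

Y = number of flips to the first success; geometric, p = 0.158.
P(Y ≤ 14) = 1 − (1−p)^14 = 1 − 0.09003 = 0.90997

0.910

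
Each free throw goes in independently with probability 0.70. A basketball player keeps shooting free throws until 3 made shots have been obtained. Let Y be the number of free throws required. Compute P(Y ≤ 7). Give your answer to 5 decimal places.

0.97120

Finishing within 7 free throws ⇔ at least 3 successes in the first 7. With X ~ Binomial(7, 0.70), P(Y ≤ 7) = 1 − P(X ≤ 2).
  k=0: C(7,0)·0.70^0·0.30^7 = 0.0002187
  k=1: C(7,1)·0.70^1·0.30^6 = 0.0035721
  k=2: C(7,2)·0.70^2·0.30^5 = 0.0250047
1 − 0.0287955 = 0.9712045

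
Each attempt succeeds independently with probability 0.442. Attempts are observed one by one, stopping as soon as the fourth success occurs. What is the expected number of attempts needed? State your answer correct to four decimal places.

9.0498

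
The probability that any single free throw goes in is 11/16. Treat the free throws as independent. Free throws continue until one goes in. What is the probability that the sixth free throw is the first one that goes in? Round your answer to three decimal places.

0.002

Geometric (trials to first success), p = 0.6875.
P(Y = 6) = (1−p)^5 · p = 0.0029802 · 0.6875 = 0.00205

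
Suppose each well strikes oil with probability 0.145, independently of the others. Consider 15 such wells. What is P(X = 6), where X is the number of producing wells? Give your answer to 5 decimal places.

0.01136

X ~ Binomial(n=15, p=0.145).
P(X=6) = C(15,6) · p^6 · (1−p)^9
= 5005 · 9.2941e-06 · 0.24417 = 0.0113581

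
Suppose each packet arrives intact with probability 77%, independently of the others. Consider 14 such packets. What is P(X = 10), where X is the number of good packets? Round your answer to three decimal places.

X ~ Binomial(n=14, p=0.77).
P(X=10) = C(14,10) · p^10 · (1−p)^4
= 1001 · 0.073267 · 0.0027984 = 0.20524

0.205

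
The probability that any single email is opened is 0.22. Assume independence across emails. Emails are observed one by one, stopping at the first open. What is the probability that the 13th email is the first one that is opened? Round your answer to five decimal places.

0.01116

Geometric (trials to first success), p = 0.22.
P(Y = 13) = (1−p)^12 · p = 0.050715 · 0.22 = 0.0111573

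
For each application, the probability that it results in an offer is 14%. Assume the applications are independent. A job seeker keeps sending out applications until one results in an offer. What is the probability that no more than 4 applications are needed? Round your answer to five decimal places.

0.45299

Y = number of applications to the first success; geometric, p = 0.14.
P(Y ≤ 4) = 1 − (1−p)^4 = 1 − 0.5470082 = 0.4529918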